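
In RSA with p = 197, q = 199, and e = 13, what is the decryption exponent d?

11941

φ(n) = (p−1)(q−1) = 196·198 = 38808.
Need d with 13·d ≡ 1 (mod 38808). Apply the extended Euclidean algorithm:
38808 = 2985·13 + 3
13 = 4·3 + 1
3 = 3·1 + 0
Back-substitute:
1 = 13 − 4·3
1 = −4·38808 + 11941·13
So 13·11941 ≡ 1 (mod 38808), hence d = 11941.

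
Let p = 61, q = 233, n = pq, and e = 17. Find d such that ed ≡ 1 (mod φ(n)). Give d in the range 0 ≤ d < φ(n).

φ(n) = (p−1)(q−1) = 60·232 = 13920.
Need d with 17·d ≡ 1 (mod 13920). Apply the extended Euclidean algorithm:
13920 = 818·17 + 14
17 = 1·14 + 3
14 = 4·3 + 2
3 = 1·2 + 1
2 = 2·1 + 0
Back-substitute:
1 = 3 − 2
1 = −14 + 5·3
1 = 5·17 − 6·14
1 = −6·13920 + 4913·17
So 17·4913 ≡ 1 (mod 13920), hence d = 4913.

4913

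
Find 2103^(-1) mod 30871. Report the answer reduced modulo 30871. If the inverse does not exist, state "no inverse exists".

20199

Apply the Euclidean algorithm to 30871 and 2103:
30871 = 14·2103 + 1429
2103 = 1·1429 + 674
1429 = 2·674 + 81
674 = 8·81 + 26
81 = 3·26 + 3
26 = 8·3 + 2
3 = 1·2 + 1
2 = 2·1 + 0
Since gcd(2103, 30871) = 1, back-substitute to write 1 as a combination:
1 = 3 − 2
1 = −26 + 9·3
1 = 9·81 − 28·26
1 = −28·674 + 233·81
1 = 233·1429 − 494·674
1 = −494·2103 + 727·1429
1 = 727·30871 − 10672·2103
Hence 2103⁻¹ ≡ -10672 ≡ 20199 (mod 30871).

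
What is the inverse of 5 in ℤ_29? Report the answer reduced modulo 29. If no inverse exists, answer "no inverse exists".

Extended Euclidean algorithm:
29 = 5*5 + 4
5 = 1*4 + 1
4 = 4*1 + 0
gcd = 1, so the inverse exists. Back-substitute:
1 = 5 − 4
1 = −29 + 6·5
So 5·6 ≡ 1 (mod 29).

6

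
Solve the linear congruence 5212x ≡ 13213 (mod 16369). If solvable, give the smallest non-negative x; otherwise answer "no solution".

11268

First find gcd(5212, 16369):
16369 = 3*5212 + 733
5212 = 7*733 + 81
733 = 9*81 + 4
81 = 20*4 + 1
4 = 4*1 + 0
gcd = 1, so a unique solution mod 16369 exists.
Back-substitute for the Bézout coefficients:
1 = 81 − 20·4
1 = −20·733 + 181·81
1 = 181·5212 − 1287·733
1 = −1287·16369 + 4042·5212
So 5212·(4042) ≡ 1 (mod 16369), giving 5212⁻¹ ≡ 4042.
x ≡ 5212⁻¹·13213 ≡ 4042·13213 ≡ 11268 (mod 16369).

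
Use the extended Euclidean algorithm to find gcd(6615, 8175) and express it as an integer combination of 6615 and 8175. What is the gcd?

Apply Euclid's algorithm to 8175 and 6615:
8175 = 1×6615 + 1560
6615 = 4×1560 + 375
1560 = 4×375 + 60
375 = 6×60 + 15
60 = 4×15 + 0
gcd(6615, 8175) = 15.
Working backward:
15 = 375 − 6·60
15 = −6·1560 + 25·375
15 = 25·6615 − 106·1560
15 = −106·8175 + 131·6615
So 15 = (-106)·8175 + (131)·6615.

15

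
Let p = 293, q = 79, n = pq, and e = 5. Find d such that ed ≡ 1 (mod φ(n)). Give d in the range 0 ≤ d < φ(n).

18221

φ(n) = (p−1)(q−1) = 292·78 = 22776.
Need d with 5·d ≡ 1 (mod 22776). Apply the extended Euclidean algorithm:
22776 = 4555·5 + 1
5 = 5·1 + 0
Back-substitute:
1 = 22776 − 4555·5
So 5·(-4555) ≡ 1 (mod 22776), hence d ≡ -4555 ≡ 18221 (mod 22776).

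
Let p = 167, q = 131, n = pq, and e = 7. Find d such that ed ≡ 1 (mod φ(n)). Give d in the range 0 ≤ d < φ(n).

φ(n) = (p−1)(q−1) = 166·130 = 21580.
Need d with 7·d ≡ 1 (mod 21580). Apply the extended Euclidean algorithm:
21580 = 3082*7 + 6
7 = 1*6 + 1
6 = 6*1 + 0
Back-substitute:
1 = 7 − 6
1 = −21580 + 3083·7
So 7·3083 ≡ 1 (mod 21580), hence d = 3083.

3083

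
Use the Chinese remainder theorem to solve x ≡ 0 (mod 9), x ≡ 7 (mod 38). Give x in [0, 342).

45

Write x = 0 + 9·k. Then 9·k ≡ 7 − 0 ≡ 7 (mod 38).
Need 9⁻¹ mod 38. Extended Euclid on (38, 9):
38 = 4*9 + 2
9 = 4*2 + 1
2 = 2*1 + 0
Back-substitute:
1 = 9 − 4·2
1 = −4·38 + 17·9
9⁻¹ ≡ 17 (mod 38), so k ≡ 17·7 ≡ 5 (mod 38).
x = 0 + 9·5 = 45.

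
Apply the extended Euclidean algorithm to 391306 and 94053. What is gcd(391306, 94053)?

1

Repeated division:
391306 = 4×94053 + 15094
94053 = 6×15094 + 3489
15094 = 4×3489 + 1138
3489 = 3×1138 + 75
1138 = 15×75 + 13
75 = 5×13 + 10
13 = 1×10 + 3
10 = 3×3 + 1
3 = 3×1 + 0
gcd(391306, 94053) = 1.
Express as a combination:
1 = 10 − 3·3
1 = −3·13 + 4·10
1 = 4·75 − 23·13
1 = −23·1138 + 349·75
1 = 349·3489 − 1070·1138
1 = −1070·15094 + 4629·3489
1 = 4629·94053 − 28844·15094
1 = −28844·391306 + 120005·94053
So 1 = (-28844)·391306 + (120005)·94053.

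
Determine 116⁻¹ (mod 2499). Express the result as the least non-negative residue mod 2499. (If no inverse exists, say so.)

Extended Euclidean algorithm:
2499 = 21×116 + 63
116 = 1×63 + 53
63 = 1×53 + 10
53 = 5×10 + 3
10 = 3×3 + 1
3 = 3×1 + 0
The gcd is 1. Working backward:
1 = 10 − 3·3
1 = −3·53 + 16·10
1 = 16·63 − 19·53
1 = −19·116 + 35·63
1 = 35·2499 − 754·116
Thus 116·(-754) ≡ 1 (mod 2499); reducing, -754 mod 2499 = 1745.

1745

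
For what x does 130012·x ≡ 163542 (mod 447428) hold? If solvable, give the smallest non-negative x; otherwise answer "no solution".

no solution

gcd(130012, 447428):
447428 = 3*130012 + 57392
130012 = 2*57392 + 15228
57392 = 3*15228 + 11708
15228 = 1*11708 + 3520
11708 = 3*3520 + 1148
3520 = 3*1148 + 76
1148 = 15*76 + 8
76 = 9*8 + 4
8 = 2*4 + 0
gcd = 4, but 4 ∤ 163542, so the congruence has no solution.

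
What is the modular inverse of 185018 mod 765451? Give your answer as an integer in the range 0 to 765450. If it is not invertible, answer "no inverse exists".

422583

Run Euclid on (765451, 185018):
765451 = 4·185018 + 25379
185018 = 7·25379 + 7365
25379 = 3·7365 + 3284
7365 = 2·3284 + 797
3284 = 4·797 + 96
797 = 8·96 + 29
96 = 3·29 + 9
29 = 3·9 + 2
9 = 4·2 + 1
2 = 2·1 + 0
Since gcd(185018, 765451) = 1, back-substitute to write 1 as a combination:
1 = 9 − 4·2
1 = −4·29 + 13·9
1 = 13·96 − 43·29
1 = −43·797 + 357·96
1 = 357·3284 − 1471·797
1 = −1471·7365 + 3299·3284
1 = 3299·25379 − 11368·7365
1 = −11368·185018 + 82875·25379
1 = 82875·765451 − 342868·185018
Thus 185018·(-342868) ≡ 1 (mod 765451); reducing, -342868 mod 765451 = 422583.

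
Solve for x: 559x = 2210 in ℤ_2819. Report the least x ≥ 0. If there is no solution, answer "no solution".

1184

First find gcd(559, 2819):
2819 = 5×559 + 24
559 = 23×24 + 7
24 = 3×7 + 3
7 = 2×3 + 1
3 = 3×1 + 0
gcd = 1, so a unique solution mod 2819 exists.
Back-substitute for the Bézout coefficients:
1 = 7 − 2·3
1 = −2·24 + 7·7
1 = 7·559 − 163·24
1 = −163·2819 + 822·559
So 559·(822) ≡ 1 (mod 2819), giving 559⁻¹ ≡ 822.
x ≡ 559⁻¹·2210 ≡ 822·2210 ≡ 1184 (mod 2819).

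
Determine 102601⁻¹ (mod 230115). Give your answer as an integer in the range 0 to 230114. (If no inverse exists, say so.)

24736

Extended Euclidean algorithm:
230115 = 2·102601 + 24913
102601 = 4·24913 + 2949
24913 = 8·2949 + 1321
2949 = 2·1321 + 307
1321 = 4·307 + 93
307 = 3·93 + 28
93 = 3·28 + 9
28 = 3·9 + 1
9 = 9·1 + 0
The gcd is 1. Working backward:
1 = 28 − 3·9
1 = −3·93 + 10·28
1 = 10·307 − 33·93
1 = −33·1321 + 142·307
1 = 142·2949 − 317·1321
1 = −317·24913 + 2678·2949
1 = 2678·102601 − 11029·24913
1 = −11029·230115 + 24736·102601
So 102601·24736 ≡ 1 (mod 230115).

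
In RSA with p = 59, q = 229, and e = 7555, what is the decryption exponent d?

φ(n) = (p−1)(q−1) = 58·228 = 13224.
Need d with 7555·d ≡ 1 (mod 13224). Apply the extended Euclidean algorithm:
13224 = 1*7555 + 5669
7555 = 1*5669 + 1886
5669 = 3*1886 + 11
1886 = 171*11 + 5
11 = 2*5 + 1
5 = 5*1 + 0
Back-substitute:
1 = 11 − 2·5
1 = −2·1886 + 343·11
1 = 343·5669 − 1031·1886
1 = −1031·7555 + 1374·5669
1 = 1374·13224 − 2405·7555
So 7555·(-2405) ≡ 1 (mod 13224), hence d ≡ -2405 ≡ 10819 (mod 13224).

10819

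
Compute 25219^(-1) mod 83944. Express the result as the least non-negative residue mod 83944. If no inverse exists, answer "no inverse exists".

gcd(83944, 25219) by repeated division:
83944 = 3·25219 + 8287
25219 = 3·8287 + 358
8287 = 23·358 + 53
358 = 6·53 + 40
53 = 1·40 + 13
40 = 3·13 + 1
13 = 13·1 + 0
The gcd is 1. Working backward:
1 = 40 − 3·13
1 = −3·53 + 4·40
1 = 4·358 − 27·53
1 = −27·8287 + 625·358
1 = 625·25219 − 1902·8287
1 = −1902·83944 + 6331·25219
So 25219·6331 ≡ 1 (mod 83944).

6331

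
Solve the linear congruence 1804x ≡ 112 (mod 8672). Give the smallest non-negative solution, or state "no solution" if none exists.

First find gcd(1804, 8672):
8672 = 4*1804 + 1456
1804 = 1*1456 + 348
1456 = 4*348 + 64
348 = 5*64 + 28
64 = 2*28 + 8
28 = 3*8 + 4
8 = 2*4 + 0
gcd = 4 and 4 | 112, so solutions exist. Divide through by 4: 451x ≡ 28 (mod 2168).
Now find 451⁻¹ mod 2168:
2168 = 4×451 + 364
451 = 1×364 + 87
364 = 4×87 + 16
87 = 5×16 + 7
16 = 2×7 + 2
7 = 3×2 + 1
2 = 2×1 + 0
Back-substitute:
1 = 7 − 3·2
1 = −3·16 + 7·7
1 = 7·87 − 38·16
1 = −38·364 + 159·87
1 = 159·451 − 197·364
1 = −197·2168 + 947·451
So 451⁻¹ ≡ 947 (mod 2168).
Then x ≡ 947·28 ≡ 500 (mod 2168); the smallest non-negative solution is x = 500.

500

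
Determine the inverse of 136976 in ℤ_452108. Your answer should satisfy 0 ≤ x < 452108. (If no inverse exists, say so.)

no inverse exists

Euclidean algorithm on 452108, 136976:
452108 = 3·136976 + 41180
136976 = 3·41180 + 13436
41180 = 3·13436 + 872
13436 = 15·872 + 356
872 = 2·356 + 160
356 = 2·160 + 36
160 = 4·36 + 16
36 = 2·16 + 4
16 = 4·4 + 0
gcd(136976, 452108) = 4 ≠ 1, so 136976 has no multiplicative inverse modulo 452108.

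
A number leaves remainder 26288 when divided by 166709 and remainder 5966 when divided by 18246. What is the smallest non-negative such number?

190074548

Write x = 26288 + 166709·k. Then 166709·k ≡ 5966 − 26288 ≡ 16170 (mod 18246).
Need 166709⁻¹ mod 18246. Extended Euclid on (18246, 2495):
18246 = 7·2495 + 781
2495 = 3·781 + 152
781 = 5·152 + 21
152 = 7·21 + 5
21 = 4·5 + 1
5 = 5·1 + 0
Back-substitute:
1 = 21 − 4·5
1 = −4·152 + 29·21
1 = 29·781 − 149·152
1 = −149·2495 + 476·781
1 = 476·18246 − 3481·2495
166709⁻¹ ≡ 14765 (mod 18246), so k ≡ 14765·16170 ≡ 1140 (mod 18246).
x = 26288 + 166709·1140 = 190074548.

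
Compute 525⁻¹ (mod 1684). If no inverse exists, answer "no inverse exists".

gcd(1684, 525) by repeated division:
1684 = 3×525 + 109
525 = 4×109 + 89
109 = 1×89 + 20
89 = 4×20 + 9
20 = 2×9 + 2
9 = 4×2 + 1
2 = 2×1 + 0
The gcd is 1. Working backward:
1 = 9 − 4·2
1 = −4·20 + 9·9
1 = 9·89 − 40·20
1 = −40·109 + 49·89
1 = 49·525 − 236·109
1 = −236·1684 + 757·525
So 525·757 ≡ 1 (mod 1684).

757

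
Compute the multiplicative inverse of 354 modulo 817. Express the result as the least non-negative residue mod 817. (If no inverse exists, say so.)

Apply the Euclidean algorithm to 817 and 354:
817 = 2*354 + 109
354 = 3*109 + 27
109 = 4*27 + 1
27 = 27*1 + 0
gcd = 1, so the inverse exists. Back-substitute:
1 = 109 − 4·27
1 = −4·354 + 13·109
1 = 13·817 − 30·354
Hence 354⁻¹ ≡ -30 ≡ 787 (mod 817).

787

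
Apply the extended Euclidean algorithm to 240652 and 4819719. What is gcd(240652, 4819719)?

1

Repeated division:
4819719 = 20·240652 + 6679
240652 = 36·6679 + 208
6679 = 32·208 + 23
208 = 9·23 + 1
23 = 23·1 + 0
gcd(240652, 4819719) = 1.
Express as a combination:
1 = 208 − 9·23
1 = −9·6679 + 289·208
1 = 289·240652 − 10413·6679
1 = −10413·4819719 + 208549·240652
So 1 = (-10413)·4819719 + (208549)·240652.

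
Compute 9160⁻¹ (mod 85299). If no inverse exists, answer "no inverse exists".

gcd(85299, 9160) by repeated division:
85299 = 9·9160 + 2859
9160 = 3·2859 + 583
2859 = 4·583 + 527
583 = 1·527 + 56
527 = 9·56 + 23
56 = 2·23 + 10
23 = 2·10 + 3
10 = 3·3 + 1
3 = 3·1 + 0
Since gcd(9160, 85299) = 1, back-substitute to write 1 as a combination:
1 = 10 − 3·3
1 = −3·23 + 7·10
1 = 7·56 − 17·23
1 = −17·527 + 160·56
1 = 160·583 − 177·527
1 = −177·2859 + 868·583
1 = 868·9160 − 2781·2859
1 = −2781·85299 + 25897·9160
So 9160·25897 ≡ 1 (mod 85299).

25897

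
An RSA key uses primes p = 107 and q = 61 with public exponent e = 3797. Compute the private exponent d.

φ(n) = (p−1)(q−1) = 106·60 = 6360.
Need d with 3797·d ≡ 1 (mod 6360). Apply the extended Euclidean algorithm:
6360 = 1*3797 + 2563
3797 = 1*2563 + 1234
2563 = 2*1234 + 95
1234 = 12*95 + 94
95 = 1*94 + 1
94 = 94*1 + 0
Back-substitute:
1 = 95 − 94
1 = −1234 + 13·95
1 = 13·2563 − 27·1234
1 = −27·3797 + 40·2563
1 = 40·6360 − 67·3797
So 3797·(-67) ≡ 1 (mod 6360), hence d ≡ -67 ≡ 6293 (mod 6360).

6293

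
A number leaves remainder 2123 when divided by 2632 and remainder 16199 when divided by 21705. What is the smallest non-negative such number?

Write x = 2123 + 2632·k. Then 2632·k ≡ 16199 − 2123 ≡ 14076 (mod 21705).
Need 2632⁻¹ mod 21705. Extended Euclid on (21705, 2632):
21705 = 8*2632 + 649
2632 = 4*649 + 36
649 = 18*36 + 1
36 = 36*1 + 0
Back-substitute:
1 = 649 − 18·36
1 = −18·2632 + 73·649
1 = 73·21705 − 602·2632
2632⁻¹ ≡ 21103 (mod 21705), so k ≡ 21103·14076 ≡ 12903 (mod 21705).
x = 2123 + 2632·12903 = 33962819.

33962819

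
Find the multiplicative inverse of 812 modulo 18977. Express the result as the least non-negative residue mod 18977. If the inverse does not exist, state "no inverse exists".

Euclidean algorithm on 18977, 812:
18977 = 23·812 + 301
812 = 2·301 + 210
301 = 1·210 + 91
210 = 2·91 + 28
91 = 3·28 + 7
28 = 4·7 + 0
gcd(812, 18977) = 7 ≠ 1, so 812 has no multiplicative inverse modulo 18977.

no inverse exists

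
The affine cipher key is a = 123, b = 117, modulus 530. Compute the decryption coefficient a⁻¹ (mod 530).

Run Euclid on (530, 123):
530 = 4×123 + 38
123 = 3×38 + 9
38 = 4×9 + 2
9 = 4×2 + 1
2 = 2×1 + 0
Since gcd(123, 530) = 1, back-substitute to write 1 as a combination:
1 = 9 − 4·2
1 = −4·38 + 17·9
1 = 17·123 − 55·38
1 = −55·530 + 237·123
So 123·237 ≡ 1 (mod 530).

237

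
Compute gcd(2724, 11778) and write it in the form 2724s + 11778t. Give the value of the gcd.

Apply Euclid's algorithm to 11778 and 2724:
11778 = 4·2724 + 882
2724 = 3·882 + 78
882 = 11·78 + 24
78 = 3·24 + 6
24 = 4·6 + 0
gcd(2724, 11778) = 6.
Express as a combination:
6 = 78 − 3·24
6 = −3·882 + 34·78
6 = 34·2724 − 105·882
6 = −105·11778 + 454·2724
So 6 = (-105)·11778 + (454)·2724.

6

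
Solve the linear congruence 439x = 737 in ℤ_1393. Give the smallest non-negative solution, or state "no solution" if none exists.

979

First find gcd(439, 1393):
1393 = 3·439 + 76
439 = 5·76 + 59
76 = 1·59 + 17
59 = 3·17 + 8
17 = 2·8 + 1
8 = 8·1 + 0
gcd = 1, so a unique solution mod 1393 exists.
Back-substitute for the Bézout coefficients:
1 = 17 − 2·8
1 = −2·59 + 7·17
1 = 7·76 − 9·59
1 = −9·439 + 52·76
1 = 52·1393 − 165·439
So 439·(-165) ≡ 1 (mod 1393), giving 439⁻¹ ≡ 1228.
x ≡ 439⁻¹·737 ≡ 1228·737 ≡ 979 (mod 1393).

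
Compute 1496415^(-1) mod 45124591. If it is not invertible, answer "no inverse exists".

2169330

Apply the Euclidean algorithm to 45124591 and 1496415:
45124591 = 30×1496415 + 232141
1496415 = 6×232141 + 103569
232141 = 2×103569 + 25003
103569 = 4×25003 + 3557
25003 = 7×3557 + 104
3557 = 34×104 + 21
104 = 4×21 + 20
21 = 1×20 + 1
20 = 20×1 + 0
Since gcd(1496415, 45124591) = 1, back-substitute to write 1 as a combination:
1 = 21 − 20
1 = −104 + 5·21
1 = 5·3557 − 171·104
1 = −171·25003 + 1202·3557
1 = 1202·103569 − 4979·25003
1 = −4979·232141 + 11160·103569
1 = 11160·1496415 − 71939·232141
1 = −71939·45124591 + 2169330·1496415
So 1496415·2169330 ≡ 1 (mod 45124591).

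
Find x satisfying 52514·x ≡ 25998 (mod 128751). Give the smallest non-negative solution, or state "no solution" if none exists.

11661

First find gcd(52514, 128751):
128751 = 2×52514 + 23723
52514 = 2×23723 + 5068
23723 = 4×5068 + 3451
5068 = 1×3451 + 1617
3451 = 2×1617 + 217
1617 = 7×217 + 98
217 = 2×98 + 21
98 = 4×21 + 14
21 = 1×14 + 7
14 = 2×7 + 0
gcd = 7 and 7 | 25998, so solutions exist. Divide through by 7: 7502x ≡ 3714 (mod 18393).
Now find 7502⁻¹ mod 18393:
18393 = 2*7502 + 3389
7502 = 2*3389 + 724
3389 = 4*724 + 493
724 = 1*493 + 231
493 = 2*231 + 31
231 = 7*31 + 14
31 = 2*14 + 3
14 = 4*3 + 2
3 = 1*2 + 1
2 = 2*1 + 0
Back-substitute:
1 = 3 − 2
1 = −14 + 5·3
1 = 5·31 − 11·14
1 = −11·231 + 82·31
1 = 82·493 − 175·231
1 = −175·724 + 257·493
1 = 257·3389 − 1203·724
1 = −1203·7502 + 2663·3389
1 = 2663·18393 − 6529·7502
So 7502·(-6529) ≡ 1 (mod 18393), i.e. 7502⁻¹ ≡ 11864.
Then x ≡ 11864·3714 ≡ 11661 (mod 18393); the smallest non-negative solution is x = 11661.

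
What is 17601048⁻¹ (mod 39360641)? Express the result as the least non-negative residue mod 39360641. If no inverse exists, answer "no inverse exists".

11330858

Extended Euclidean algorithm:
39360641 = 2·17601048 + 4158545
17601048 = 4·4158545 + 966868
4158545 = 4·966868 + 291073
966868 = 3·291073 + 93649
291073 = 3·93649 + 10126
93649 = 9·10126 + 2515
10126 = 4·2515 + 66
2515 = 38·66 + 7
66 = 9·7 + 3
7 = 2·3 + 1
3 = 3·1 + 0
Since gcd(17601048, 39360641) = 1, back-substitute to write 1 as a combination:
1 = 7 − 2·3
1 = −2·66 + 19·7
1 = 19·2515 − 724·66
1 = −724·10126 + 2915·2515
1 = 2915·93649 − 26959·10126
1 = −26959·291073 + 83792·93649
1 = 83792·966868 − 278335·291073
1 = −278335·4158545 + 1197132·966868
1 = 1197132·17601048 − 5066863·4158545
1 = −5066863·39360641 + 11330858·17601048
So 17601048·11330858 ≡ 1 (mod 39360641).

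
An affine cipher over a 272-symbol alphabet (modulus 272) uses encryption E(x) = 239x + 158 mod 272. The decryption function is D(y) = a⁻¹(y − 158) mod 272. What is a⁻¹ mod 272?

239

Apply the Euclidean algorithm to 272 and 239:
272 = 1*239 + 33
239 = 7*33 + 8
33 = 4*8 + 1
8 = 8*1 + 0
gcd = 1, so the inverse exists. Back-substitute:
1 = 33 − 4·8
1 = −4·239 + 29·33
1 = 29·272 − 33·239
So 239·(-33) ≡ 1 (mod 272), and -33 ≡ 239 (mod 272).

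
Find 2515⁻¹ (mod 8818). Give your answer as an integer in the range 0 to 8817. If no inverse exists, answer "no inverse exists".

4551

Apply the Euclidean algorithm to 8818 and 2515:
8818 = 3·2515 + 1273
2515 = 1·1273 + 1242
1273 = 1·1242 + 31
1242 = 40·31 + 2
31 = 15·2 + 1
2 = 2·1 + 0
gcd = 1, so the inverse exists. Back-substitute:
1 = 31 − 15·2
1 = −15·1242 + 601·31
1 = 601·1273 − 616·1242
1 = −616·2515 + 1217·1273
1 = 1217·8818 − 4267·2515
Hence 2515⁻¹ ≡ -4267 ≡ 4551 (mod 8818).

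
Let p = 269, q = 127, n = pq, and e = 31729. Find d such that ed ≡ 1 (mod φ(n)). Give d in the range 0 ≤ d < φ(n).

φ(n) = (p−1)(q−1) = 268·126 = 33768.
Need d with 31729·d ≡ 1 (mod 33768). Apply the extended Euclidean algorithm:
33768 = 1×31729 + 2039
31729 = 15×2039 + 1144
2039 = 1×1144 + 895
1144 = 1×895 + 249
895 = 3×249 + 148
249 = 1×148 + 101
148 = 1×101 + 47
101 = 2×47 + 7
47 = 6×7 + 5
7 = 1×5 + 2
5 = 2×2 + 1
2 = 2×1 + 0
Back-substitute:
1 = 5 − 2·2
1 = −2·7 + 3·5
1 = 3·47 − 20·7
1 = −20·101 + 43·47
1 = 43·148 − 63·101
1 = −63·249 + 106·148
1 = 106·895 − 381·249
1 = −381·1144 + 487·895
1 = 487·2039 − 868·1144
1 = −868·31729 + 13507·2039
1 = 13507·33768 − 14375·31729
So 31729·(-14375) ≡ 1 (mod 33768), hence d ≡ -14375 ≡ 19393 (mod 33768).

19393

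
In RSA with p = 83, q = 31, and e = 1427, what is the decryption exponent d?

φ(n) = (p−1)(q−1) = 82·30 = 2460.
Need d with 1427·d ≡ 1 (mod 2460). Apply the extended Euclidean algorithm:
2460 = 1×1427 + 1033
1427 = 1×1033 + 394
1033 = 2×394 + 245
394 = 1×245 + 149
245 = 1×149 + 96
149 = 1×96 + 53
96 = 1×53 + 43
53 = 1×43 + 10
43 = 4×10 + 3
10 = 3×3 + 1
3 = 3×1 + 0
Back-substitute:
1 = 10 − 3·3
1 = −3·43 + 13·10
1 = 13·53 − 16·43
1 = −16·96 + 29·53
1 = 29·149 − 45·96
1 = −45·245 + 74·149
1 = 74·394 − 119·245
1 = −119·1033 + 312·394
1 = 312·1427 − 431·1033
1 = −431·2460 + 743·1427
So 1427·743 ≡ 1 (mod 2460), hence d = 743.

743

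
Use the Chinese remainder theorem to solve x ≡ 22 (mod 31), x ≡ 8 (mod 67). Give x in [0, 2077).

611

Write x = 22 + 31·k. Then 31·k ≡ 8 − 22 ≡ 53 (mod 67).
Need 31⁻¹ mod 67. Extended Euclid on (67, 31):
67 = 2×31 + 5
31 = 6×5 + 1
5 = 5×1 + 0
Back-substitute:
1 = 31 − 6·5
1 = −6·67 + 13·31
31⁻¹ ≡ 13 (mod 67), so k ≡ 13·53 ≡ 19 (mod 67).
x = 22 + 31·19 = 611.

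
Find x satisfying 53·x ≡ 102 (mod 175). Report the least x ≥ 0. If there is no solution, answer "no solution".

First find gcd(53, 175):
175 = 3×53 + 16
53 = 3×16 + 5
16 = 3×5 + 1
5 = 5×1 + 0
gcd = 1, so a unique solution mod 175 exists.
Back-substitute for the Bézout coefficients:
1 = 16 − 3·5
1 = −3·53 + 10·16
1 = 10·175 − 33·53
So 53·(-33) ≡ 1 (mod 175), giving 53⁻¹ ≡ 142.
x ≡ 53⁻¹·102 ≡ 142·102 ≡ 134 (mod 175).

134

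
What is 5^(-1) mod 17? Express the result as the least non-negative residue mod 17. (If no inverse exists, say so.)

Run Euclid on (17, 5):
17 = 3×5 + 2
5 = 2×2 + 1
2 = 2×1 + 0
Since gcd(5, 17) = 1, back-substitute to write 1 as a combination:
1 = 5 − 2·2
1 = −2·17 + 7·5
So 5·7 ≡ 1 (mod 17).

7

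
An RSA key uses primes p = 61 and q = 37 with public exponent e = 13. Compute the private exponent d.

997

φ(n) = (p−1)(q−1) = 60·36 = 2160.
Need d with 13·d ≡ 1 (mod 2160). Apply the extended Euclidean algorithm:
2160 = 166·13 + 2
13 = 6·2 + 1
2 = 2·1 + 0
Back-substitute:
1 = 13 − 6·2
1 = −6·2160 + 997·13
So 13·997 ≡ 1 (mod 2160), hence d = 997.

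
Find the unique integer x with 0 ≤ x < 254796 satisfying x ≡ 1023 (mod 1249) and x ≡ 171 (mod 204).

Write x = 1023 + 1249·k. Then 1249·k ≡ 171 − 1023 ≡ 168 (mod 204).
Need 1249⁻¹ mod 204. Extended Euclid on (204, 25):
204 = 8·25 + 4
25 = 6·4 + 1
4 = 4·1 + 0
Back-substitute:
1 = 25 − 6·4
1 = −6·204 + 49·25
1249⁻¹ ≡ 49 (mod 204), so k ≡ 49·168 ≡ 72 (mod 204).
x = 1023 + 1249·72 = 90951.

90951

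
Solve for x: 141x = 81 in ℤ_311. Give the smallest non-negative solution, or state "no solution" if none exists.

First find gcd(141, 311):
311 = 2*141 + 29
141 = 4*29 + 25
29 = 1*25 + 4
25 = 6*4 + 1
4 = 4*1 + 0
gcd = 1, so a unique solution mod 311 exists.
Back-substitute for the Bézout coefficients:
1 = 25 − 6·4
1 = −6·29 + 7·25
1 = 7·141 − 34·29
1 = −34·311 + 75·141
So 141·(75) ≡ 1 (mod 311), giving 141⁻¹ ≡ 75.
x ≡ 141⁻¹·81 ≡ 75·81 ≡ 166 (mod 311).

166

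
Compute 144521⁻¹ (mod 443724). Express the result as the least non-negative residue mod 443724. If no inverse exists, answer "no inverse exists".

gcd(443724, 144521) by repeated division:
443724 = 3·144521 + 10161
144521 = 14·10161 + 2267
10161 = 4·2267 + 1093
2267 = 2·1093 + 81
1093 = 13·81 + 40
81 = 2·40 + 1
40 = 40·1 + 0
gcd = 1, so the inverse exists. Back-substitute:
1 = 81 − 2·40
1 = −2·1093 + 27·81
1 = 27·2267 − 56·1093
1 = −56·10161 + 251·2267
1 = 251·144521 − 3570·10161
1 = −3570·443724 + 10961·144521
So 144521·10961 ≡ 1 (mod 443724).

10961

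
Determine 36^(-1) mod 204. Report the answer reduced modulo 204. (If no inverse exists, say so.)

no inverse exists

Euclidean algorithm on 204, 36:
204 = 5×36 + 24
36 = 1×24 + 12
24 = 2×12 + 0
gcd(36, 204) = 12 ≠ 1, so 36 has no multiplicative inverse modulo 204.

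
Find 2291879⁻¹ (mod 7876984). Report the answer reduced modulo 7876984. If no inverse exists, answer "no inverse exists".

Run Euclid on (7876984, 2291879):
7876984 = 3×2291879 + 1001347
2291879 = 2×1001347 + 289185
1001347 = 3×289185 + 133792
289185 = 2×133792 + 21601
133792 = 6×21601 + 4186
21601 = 5×4186 + 671
4186 = 6×671 + 160
671 = 4×160 + 31
160 = 5×31 + 5
31 = 6×5 + 1
5 = 5×1 + 0
gcd = 1, so the inverse exists. Back-substitute:
1 = 31 − 6·5
1 = −6·160 + 31·31
1 = 31·671 − 130·160
1 = −130·4186 + 811·671
1 = 811·21601 − 4185·4186
1 = −4185·133792 + 25921·21601
1 = 25921·289185 − 56027·133792
1 = −56027·1001347 + 194002·289185
1 = 194002·2291879 − 444031·1001347
1 = −444031·7876984 + 1526095·2291879
So 2291879·1526095 ≡ 1 (mod 7876984).

1526095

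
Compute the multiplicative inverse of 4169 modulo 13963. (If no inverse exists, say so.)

Apply the Euclidean algorithm to 13963 and 4169:
13963 = 3×4169 + 1456
4169 = 2×1456 + 1257
1456 = 1×1257 + 199
1257 = 6×199 + 63
199 = 3×63 + 10
63 = 6×10 + 3
10 = 3×3 + 1
3 = 3×1 + 0
The gcd is 1. Working backward:
1 = 10 − 3·3
1 = −3·63 + 19·10
1 = 19·199 − 60·63
1 = −60·1257 + 379·199
1 = 379·1456 − 439·1257
1 = −439·4169 + 1257·1456
1 = 1257·13963 − 4210·4169
Thus 4169·(-4210) ≡ 1 (mod 13963); reducing, -4210 mod 13963 = 9753.

9753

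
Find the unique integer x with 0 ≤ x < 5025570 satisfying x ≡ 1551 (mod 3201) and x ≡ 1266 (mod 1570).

3858756

Write x = 1551 + 3201·k. Then 3201·k ≡ 1266 − 1551 ≡ 1285 (mod 1570).
Need 3201⁻¹ mod 1570. Extended Euclid on (1570, 61):
1570 = 25*61 + 45
61 = 1*45 + 16
45 = 2*16 + 13
16 = 1*13 + 3
13 = 4*3 + 1
3 = 3*1 + 0
Back-substitute:
1 = 13 − 4·3
1 = −4·16 + 5·13
1 = 5·45 − 14·16
1 = −14·61 + 19·45
1 = 19·1570 − 489·61
3201⁻¹ ≡ 1081 (mod 1570), so k ≡ 1081·1285 ≡ 1205 (mod 1570).
x = 1551 + 3201·1205 = 3858756.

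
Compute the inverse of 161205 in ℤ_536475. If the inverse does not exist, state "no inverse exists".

Euclidean algorithm on 536475, 161205:
536475 = 3·161205 + 52860
161205 = 3·52860 + 2625
52860 = 20·2625 + 360
2625 = 7·360 + 105
360 = 3·105 + 45
105 = 2·45 + 15
45 = 3·15 + 0
Since gcd = 15 > 1, 161205 is not a unit mod 536475.

no inverse exists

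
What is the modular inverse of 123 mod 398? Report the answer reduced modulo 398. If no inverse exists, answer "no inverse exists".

Apply the Euclidean algorithm to 398 and 123:
398 = 3*123 + 29
123 = 4*29 + 7
29 = 4*7 + 1
7 = 7*1 + 0
The gcd is 1. Working backward:
1 = 29 − 4·7
1 = −4·123 + 17·29
1 = 17·398 − 55·123
So 123·(-55) ≡ 1 (mod 398), and -55 ≡ 343 (mod 398).

343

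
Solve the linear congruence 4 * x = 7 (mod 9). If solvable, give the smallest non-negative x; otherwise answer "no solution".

First find gcd(4, 9):
9 = 2×4 + 1
4 = 4×1 + 0
gcd = 1, so a unique solution mod 9 exists.
Back-substitute for the Bézout coefficients:
1 = 9 − 2·4
So 4·(-2) ≡ 1 (mod 9), giving 4⁻¹ ≡ 7.
x ≡ 4⁻¹·7 ≡ 7·7 ≡ 4 (mod 9).

4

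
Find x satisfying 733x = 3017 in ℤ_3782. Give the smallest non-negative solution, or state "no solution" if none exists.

First find gcd(733, 3782):
3782 = 5*733 + 117
733 = 6*117 + 31
117 = 3*31 + 24
31 = 1*24 + 7
24 = 3*7 + 3
7 = 2*3 + 1
3 = 3*1 + 0
gcd = 1, so a unique solution mod 3782 exists.
Back-substitute for the Bézout coefficients:
1 = 7 − 2·3
1 = −2·24 + 7·7
1 = 7·31 − 9·24
1 = −9·117 + 34·31
1 = 34·733 − 213·117
1 = −213·3782 + 1099·733
So 733·(1099) ≡ 1 (mod 3782), giving 733⁻¹ ≡ 1099.
x ≡ 733⁻¹·3017 ≡ 1099·3017 ≡ 2651 (mod 3782).

2651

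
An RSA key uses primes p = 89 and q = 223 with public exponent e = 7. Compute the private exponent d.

2791

φ(n) = (p−1)(q−1) = 88·222 = 19536.
Need d with 7·d ≡ 1 (mod 19536). Apply the extended Euclidean algorithm:
19536 = 2790·7 + 6
7 = 1·6 + 1
6 = 6·1 + 0
Back-substitute:
1 = 7 − 6
1 = −19536 + 2791·7
So 7·2791 ≡ 1 (mod 19536), hence d = 2791.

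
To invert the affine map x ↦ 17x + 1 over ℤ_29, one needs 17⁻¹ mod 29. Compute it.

gcd(29, 17) by repeated division:
29 = 1*17 + 12
17 = 1*12 + 5
12 = 2*5 + 2
5 = 2*2 + 1
2 = 2*1 + 0
The gcd is 1. Working backward:
1 = 5 − 2·2
1 = −2·12 + 5·5
1 = 5·17 − 7·12
1 = −7·29 + 12·17
So 17·12 ≡ 1 (mod 29).

12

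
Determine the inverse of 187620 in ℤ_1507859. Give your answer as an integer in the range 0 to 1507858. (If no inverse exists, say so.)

689563

Extended Euclidean algorithm:
1507859 = 8*187620 + 6899
187620 = 27*6899 + 1347
6899 = 5*1347 + 164
1347 = 8*164 + 35
164 = 4*35 + 24
35 = 1*24 + 11
24 = 2*11 + 2
11 = 5*2 + 1
2 = 2*1 + 0
gcd = 1, so the inverse exists. Back-substitute:
1 = 11 − 5·2
1 = −5·24 + 11·11
1 = 11·35 − 16·24
1 = −16·164 + 75·35
1 = 75·1347 − 616·164
1 = −616·6899 + 3155·1347
1 = 3155·187620 − 85801·6899
1 = −85801·1507859 + 689563·187620
So 187620·689563 ≡ 1 (mod 1507859).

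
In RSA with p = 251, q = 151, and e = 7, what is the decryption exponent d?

φ(n) = (p−1)(q−1) = 250·150 = 37500.
Need d with 7·d ≡ 1 (mod 37500). Apply the extended Euclidean algorithm:
37500 = 5357×7 + 1
7 = 7×1 + 0
Back-substitute:
1 = 37500 − 5357·7
So 7·(-5357) ≡ 1 (mod 37500), hence d ≡ -5357 ≡ 32143 (mod 37500).

32143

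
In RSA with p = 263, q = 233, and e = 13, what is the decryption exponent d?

φ(n) = (p−1)(q−1) = 262·232 = 60784.
Need d with 13·d ≡ 1 (mod 60784). Apply the extended Euclidean algorithm:
60784 = 4675×13 + 9
13 = 1×9 + 4
9 = 2×4 + 1
4 = 4×1 + 0
Back-substitute:
1 = 9 − 2·4
1 = −2·13 + 3·9
1 = 3·60784 − 14027·13
So 13·(-14027) ≡ 1 (mod 60784), hence d ≡ -14027 ≡ 46757 (mod 60784).

46757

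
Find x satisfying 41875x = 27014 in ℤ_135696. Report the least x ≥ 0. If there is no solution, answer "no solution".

42098

First find gcd(41875, 135696):
135696 = 3×41875 + 10071
41875 = 4×10071 + 1591
10071 = 6×1591 + 525
1591 = 3×525 + 16
525 = 32×16 + 13
16 = 1×13 + 3
13 = 4×3 + 1
3 = 3×1 + 0
gcd = 1, so a unique solution mod 135696 exists.
Back-substitute for the Bézout coefficients:
1 = 13 − 4·3
1 = −4·16 + 5·13
1 = 5·525 − 164·16
1 = −164·1591 + 497·525
1 = 497·10071 − 3146·1591
1 = −3146·41875 + 13081·10071
1 = 13081·135696 − 42389·41875
So 41875·(-42389) ≡ 1 (mod 135696), giving 41875⁻¹ ≡ 93307.
x ≡ 41875⁻¹·27014 ≡ 93307·27014 ≡ 42098 (mod 135696).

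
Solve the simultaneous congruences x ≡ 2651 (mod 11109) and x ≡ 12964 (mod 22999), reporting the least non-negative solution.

Write x = 2651 + 11109·k. Then 11109·k ≡ 12964 − 2651 ≡ 10313 (mod 22999).
Need 11109⁻¹ mod 22999. Extended Euclid on (22999, 11109):
22999 = 2·11109 + 781
11109 = 14·781 + 175
781 = 4·175 + 81
175 = 2·81 + 13
81 = 6·13 + 3
13 = 4·3 + 1
3 = 3·1 + 0
Back-substitute:
1 = 13 − 4·3
1 = −4·81 + 25·13
1 = 25·175 − 54·81
1 = −54·781 + 241·175
1 = 241·11109 − 3428·781
1 = −3428·22999 + 7097·11109
11109⁻¹ ≡ 7097 (mod 22999), so k ≡ 7097·10313 ≡ 8543 (mod 22999).
x = 2651 + 11109·8543 = 94906838.

94906838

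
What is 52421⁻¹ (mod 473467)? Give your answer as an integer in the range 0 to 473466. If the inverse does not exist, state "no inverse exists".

136284

Extended Euclidean algorithm:
473467 = 9*52421 + 1678
52421 = 31*1678 + 403
1678 = 4*403 + 66
403 = 6*66 + 7
66 = 9*7 + 3
7 = 2*3 + 1
3 = 3*1 + 0
Since gcd(52421, 473467) = 1, back-substitute to write 1 as a combination:
1 = 7 − 2·3
1 = −2·66 + 19·7
1 = 19·403 − 116·66
1 = −116·1678 + 483·403
1 = 483·52421 − 15089·1678
1 = −15089·473467 + 136284·52421
So 52421·136284 ≡ 1 (mod 473467).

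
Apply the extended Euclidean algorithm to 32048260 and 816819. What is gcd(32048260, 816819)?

1

Apply Euclid's algorithm to 32048260 and 816819:
32048260 = 39×816819 + 192319
816819 = 4×192319 + 47543
192319 = 4×47543 + 2147
47543 = 22×2147 + 309
2147 = 6×309 + 293
309 = 1×293 + 16
293 = 18×16 + 5
16 = 3×5 + 1
5 = 5×1 + 0
gcd(32048260, 816819) = 1.
Express as a combination:
1 = 16 − 3·5
1 = −3·293 + 55·16
1 = 55·309 − 58·293
1 = −58·2147 + 403·309
1 = 403·47543 − 8924·2147
1 = −8924·192319 + 36099·47543
1 = 36099·816819 − 153320·192319
1 = −153320·32048260 + 6015579·816819
So 1 = (-153320)·32048260 + (6015579)·816819.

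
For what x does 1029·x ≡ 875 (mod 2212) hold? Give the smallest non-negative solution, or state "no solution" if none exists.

3

First find gcd(1029, 2212):
2212 = 2·1029 + 154
1029 = 6·154 + 105
154 = 1·105 + 49
105 = 2·49 + 7
49 = 7·7 + 0
gcd = 7 and 7 | 875, so solutions exist. Divide through by 7: 147x ≡ 125 (mod 316).
Now find 147⁻¹ mod 316:
316 = 2×147 + 22
147 = 6×22 + 15
22 = 1×15 + 7
15 = 2×7 + 1
7 = 7×1 + 0
Back-substitute:
1 = 15 − 2·7
1 = −2·22 + 3·15
1 = 3·147 − 20·22
1 = −20·316 + 43·147
So 147⁻¹ ≡ 43 (mod 316).
Then x ≡ 43·125 ≡ 3 (mod 316); the smallest non-negative solution is x = 3.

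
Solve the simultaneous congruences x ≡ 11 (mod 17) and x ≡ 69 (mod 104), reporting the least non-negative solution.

Write x = 11 + 17·k. Then 17·k ≡ 69 − 11 ≡ 58 (mod 104).
Need 17⁻¹ mod 104. Extended Euclid on (104, 17):
104 = 6·17 + 2
17 = 8·2 + 1
2 = 2·1 + 0
Back-substitute:
1 = 17 − 8·2
1 = −8·104 + 49·17
17⁻¹ ≡ 49 (mod 104), so k ≡ 49·58 ≡ 34 (mod 104).
x = 11 + 17·34 = 589.

589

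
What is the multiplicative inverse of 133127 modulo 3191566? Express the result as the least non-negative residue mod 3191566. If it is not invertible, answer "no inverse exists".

2829513

Run Euclid on (3191566, 133127):
3191566 = 23×133127 + 129645
133127 = 1×129645 + 3482
129645 = 37×3482 + 811
3482 = 4×811 + 238
811 = 3×238 + 97
238 = 2×97 + 44
97 = 2×44 + 9
44 = 4×9 + 8
9 = 1×8 + 1
8 = 8×1 + 0
gcd = 1, so the inverse exists. Back-substitute:
1 = 9 − 8
1 = −44 + 5·9
1 = 5·97 − 11·44
1 = −11·238 + 27·97
1 = 27·811 − 92·238
1 = −92·3482 + 395·811
1 = 395·129645 − 14707·3482
1 = −14707·133127 + 15102·129645
1 = 15102·3191566 − 362053·133127
So 133127·(-362053) ≡ 1 (mod 3191566), and -362053 ≡ 2829513 (mod 3191566).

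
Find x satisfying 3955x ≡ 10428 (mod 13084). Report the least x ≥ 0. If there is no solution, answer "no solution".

12468

First find gcd(3955, 13084):
13084 = 3×3955 + 1219
3955 = 3×1219 + 298
1219 = 4×298 + 27
298 = 11×27 + 1
27 = 27×1 + 0
gcd = 1, so a unique solution mod 13084 exists.
Back-substitute for the Bézout coefficients:
1 = 298 − 11·27
1 = −11·1219 + 45·298
1 = 45·3955 − 146·1219
1 = −146·13084 + 483·3955
So 3955·(483) ≡ 1 (mod 13084), giving 3955⁻¹ ≡ 483.
x ≡ 3955⁻¹·10428 ≡ 483·10428 ≡ 12468 (mod 13084).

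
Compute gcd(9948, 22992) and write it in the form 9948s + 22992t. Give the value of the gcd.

12

Euclidean algorithm:
22992 = 2×9948 + 3096
9948 = 3×3096 + 660
3096 = 4×660 + 456
660 = 1×456 + 204
456 = 2×204 + 48
204 = 4×48 + 12
48 = 4×12 + 0
gcd(9948, 22992) = 12.
Express as a combination:
12 = 204 − 4·48
12 = −4·456 + 9·204
12 = 9·660 − 13·456
12 = −13·3096 + 61·660
12 = 61·9948 − 196·3096
12 = −196·22992 + 453·9948
So 12 = (-196)·22992 + (453)·9948.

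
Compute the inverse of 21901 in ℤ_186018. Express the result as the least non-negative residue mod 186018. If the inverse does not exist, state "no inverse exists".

142327

Run Euclid on (186018, 21901):
186018 = 8*21901 + 10810
21901 = 2*10810 + 281
10810 = 38*281 + 132
281 = 2*132 + 17
132 = 7*17 + 13
17 = 1*13 + 4
13 = 3*4 + 1
4 = 4*1 + 0
The gcd is 1. Working backward:
1 = 13 − 3·4
1 = −3·17 + 4·13
1 = 4·132 − 31·17
1 = −31·281 + 66·132
1 = 66·10810 − 2539·281
1 = −2539·21901 + 5144·10810
1 = 5144·186018 − 43691·21901
Hence 21901⁻¹ ≡ -43691 ≡ 142327 (mod 186018).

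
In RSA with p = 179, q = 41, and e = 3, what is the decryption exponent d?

φ(n) = (p−1)(q−1) = 178·40 = 7120.
Need d with 3·d ≡ 1 (mod 7120). Apply the extended Euclidean algorithm:
7120 = 2373*3 + 1
3 = 3*1 + 0
Back-substitute:
1 = 7120 − 2373·3
So 3·(-2373) ≡ 1 (mod 7120), hence d ≡ -2373 ≡ 4747 (mod 7120).

4747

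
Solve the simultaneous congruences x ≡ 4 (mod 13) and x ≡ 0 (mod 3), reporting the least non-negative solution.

Write x = 4 + 13·k. Then 13·k ≡ 0 − 4 ≡ 2 (mod 3).
Need 13⁻¹ mod 3. Extended Euclid on (3, 1):
3 = 3*1 + 0
13⁻¹ ≡ 1 (mod 3), so k ≡ 1·2 ≡ 2 (mod 3).
x = 4 + 13·2 = 30.

30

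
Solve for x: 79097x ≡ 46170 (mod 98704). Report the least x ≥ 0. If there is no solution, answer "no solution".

First find gcd(79097, 98704):
98704 = 1×79097 + 19607
79097 = 4×19607 + 669
19607 = 29×669 + 206
669 = 3×206 + 51
206 = 4×51 + 2
51 = 25×2 + 1
2 = 2×1 + 0
gcd = 1, so a unique solution mod 98704 exists.
Back-substitute for the Bézout coefficients:
1 = 51 − 25·2
1 = −25·206 + 101·51
1 = 101·669 − 328·206
1 = −328·19607 + 9613·669
1 = 9613·79097 − 38780·19607
1 = −38780·98704 + 48393·79097
So 79097·(48393) ≡ 1 (mod 98704), giving 79097⁻¹ ≡ 48393.
x ≡ 79097⁻¹·46170 ≡ 48393·46170 ≡ 41066 (mod 98704).

41066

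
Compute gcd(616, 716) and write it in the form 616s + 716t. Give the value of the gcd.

4

Repeated division:
716 = 1*616 + 100
616 = 6*100 + 16
100 = 6*16 + 4
16 = 4*4 + 0
gcd(616, 716) = 4.
Back-substituting:
4 = 100 − 6·16
4 = −6·616 + 37·100
4 = 37·716 − 43·616
So 4 = (37)·716 + (-43)·616.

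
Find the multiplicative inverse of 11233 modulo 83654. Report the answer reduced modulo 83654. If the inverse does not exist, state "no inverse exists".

Apply the Euclidean algorithm to 83654 and 11233:
83654 = 7·11233 + 5023
11233 = 2·5023 + 1187
5023 = 4·1187 + 275
1187 = 4·275 + 87
275 = 3·87 + 14
87 = 6·14 + 3
14 = 4·3 + 2
3 = 1·2 + 1
2 = 2·1 + 0
The gcd is 1. Working backward:
1 = 3 − 2
1 = −14 + 5·3
1 = 5·87 − 31·14
1 = −31·275 + 98·87
1 = 98·1187 − 423·275
1 = −423·5023 + 1790·1187
1 = 1790·11233 − 4003·5023
1 = −4003·83654 + 29811·11233
So 11233·29811 ≡ 1 (mod 83654).

29811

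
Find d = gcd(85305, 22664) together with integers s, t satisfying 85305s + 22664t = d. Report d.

1

Repeated division:
85305 = 3*22664 + 17313
22664 = 1*17313 + 5351
17313 = 3*5351 + 1260
5351 = 4*1260 + 311
1260 = 4*311 + 16
311 = 19*16 + 7
16 = 2*7 + 2
7 = 3*2 + 1
2 = 2*1 + 0
gcd(85305, 22664) = 1.
Back-substituting:
1 = 7 − 3·2
1 = −3·16 + 7·7
1 = 7·311 − 136·16
1 = −136·1260 + 551·311
1 = 551·5351 − 2340·1260
1 = −2340·17313 + 7571·5351
1 = 7571·22664 − 9911·17313
1 = −9911·85305 + 37304·22664
So 1 = (-9911)·85305 + (37304)·22664.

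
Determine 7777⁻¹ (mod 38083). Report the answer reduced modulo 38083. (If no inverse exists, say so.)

gcd(38083, 7777) by repeated division:
38083 = 4×7777 + 6975
7777 = 1×6975 + 802
6975 = 8×802 + 559
802 = 1×559 + 243
559 = 2×243 + 73
243 = 3×73 + 24
73 = 3×24 + 1
24 = 24×1 + 0
Since gcd(7777, 38083) = 1, back-substitute to write 1 as a combination:
1 = 73 − 3·24
1 = −3·243 + 10·73
1 = 10·559 − 23·243
1 = −23·802 + 33·559
1 = 33·6975 − 287·802
1 = −287·7777 + 320·6975
1 = 320·38083 − 1567·7777
So 7777·(-1567) ≡ 1 (mod 38083), and -1567 ≡ 36516 (mod 38083).

36516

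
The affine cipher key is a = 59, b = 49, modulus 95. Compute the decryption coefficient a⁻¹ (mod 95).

Apply the Euclidean algorithm to 95 and 59:
95 = 1*59 + 36
59 = 1*36 + 23
36 = 1*23 + 13
23 = 1*13 + 10
13 = 1*10 + 3
10 = 3*3 + 1
3 = 3*1 + 0
The gcd is 1. Working backward:
1 = 10 − 3·3
1 = −3·13 + 4·10
1 = 4·23 − 7·13
1 = −7·36 + 11·23
1 = 11·59 − 18·36
1 = −18·95 + 29·59
So 59·29 ≡ 1 (mod 95).

29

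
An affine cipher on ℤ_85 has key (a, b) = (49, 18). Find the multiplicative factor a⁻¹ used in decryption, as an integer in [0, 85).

gcd(85, 49) by repeated division:
85 = 1·49 + 36
49 = 1·36 + 13
36 = 2·13 + 10
13 = 1·10 + 3
10 = 3·3 + 1
3 = 3·1 + 0
gcd = 1, so the inverse exists. Back-substitute:
1 = 10 − 3·3
1 = −3·13 + 4·10
1 = 4·36 − 11·13
1 = −11·49 + 15·36
1 = 15·85 − 26·49
So 49·(-26) ≡ 1 (mod 85), and -26 ≡ 59 (mod 85).

59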